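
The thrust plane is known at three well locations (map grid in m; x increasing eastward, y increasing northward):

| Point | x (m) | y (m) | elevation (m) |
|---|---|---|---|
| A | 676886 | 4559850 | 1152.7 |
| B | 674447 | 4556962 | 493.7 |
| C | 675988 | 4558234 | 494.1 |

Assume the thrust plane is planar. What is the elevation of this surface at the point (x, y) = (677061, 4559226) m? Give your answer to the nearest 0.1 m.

574.4 m

Two edge vectors: A→B = (-2439, -2888, -659), A→C = (-898, -1616, -658.6).
Normal n = (A→B) × (A→C) = (837092.8, -1014543.4, 1348000).
So ∂z/∂x = −n_x/n_z = −0.620988724 and ∂z/∂y = −n_y/n_z = 0.752628635.
Intercept c from A: 1152.7 + 420338.57 − 3431873.68 = −3010382.41.
At (677061, 4559226): z = −420447.2 + 3431404.0 − 3010382.41 = 574.4 m.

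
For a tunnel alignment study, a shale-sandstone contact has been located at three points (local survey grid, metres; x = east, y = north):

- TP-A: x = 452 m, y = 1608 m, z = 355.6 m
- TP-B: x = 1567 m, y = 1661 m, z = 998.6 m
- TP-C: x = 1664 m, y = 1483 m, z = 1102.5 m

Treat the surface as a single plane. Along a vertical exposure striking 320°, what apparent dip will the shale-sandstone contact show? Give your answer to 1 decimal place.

Let the plane be z = a·x + b·y + c.
TP-B−TP-A: 1115a + 53b = 643;  TP-C−TP-A: 1212a − 125b = 746.9.
Solving gives a = 0.58917, b = −0.26265.
Unit vector along 320° is (sin 320°, cos 320°) = (-0.6428, 0.7660).
Slope in that direction = a·(-0.6428) + b·(0.7660) = −0.57991.
Apparent dip = arctan|0.57991| = 30.1° (true dip is 32.8°, so apparent ≤ true as expected).

30.1°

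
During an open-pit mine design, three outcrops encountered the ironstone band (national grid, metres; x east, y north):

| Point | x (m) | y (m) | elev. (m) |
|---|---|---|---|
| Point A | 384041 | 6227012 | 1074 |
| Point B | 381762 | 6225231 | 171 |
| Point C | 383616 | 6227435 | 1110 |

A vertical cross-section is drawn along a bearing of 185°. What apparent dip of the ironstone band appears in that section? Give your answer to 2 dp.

Let the plane be z = a·x + b·y + c.
Point B−Point A: −2279a − 1781b = −903;  Point C−Point A: −425a + 423b = 36.
Solving gives a = 0.18470, b = 0.27068.
Unit vector along 185° is (sin 185°, cos 185°) = (-0.0872, -0.9962).
Slope in that direction = a·(-0.0872) + b·(-0.9962) = −0.28574.
Apparent dip = arctan|0.28574| = 15.95° (true dip is 18.1°, so apparent ≤ true as expected).

15.95°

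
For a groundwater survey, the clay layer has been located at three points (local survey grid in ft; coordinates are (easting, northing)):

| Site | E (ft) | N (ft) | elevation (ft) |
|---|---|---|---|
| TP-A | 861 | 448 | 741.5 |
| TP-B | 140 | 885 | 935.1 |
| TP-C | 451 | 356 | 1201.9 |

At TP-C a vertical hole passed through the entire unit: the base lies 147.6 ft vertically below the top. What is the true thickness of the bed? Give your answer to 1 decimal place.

87.4 ft

Let the plane be z = a·E + b·N + c.
TP-B−TP-A: −721a + 437b = 193.6;  TP-C−TP-A: −410a − 92b = 460.4.
Solving gives a = −0.89207, b = −1.02880.
|∇z| = √(a²+b²) = 1.36170, so dip δ = arctan(1.36170) = 53.71°.
True thickness = vertical thickness × cos δ = 147.6 × cos 53.71° = 87.4 ft.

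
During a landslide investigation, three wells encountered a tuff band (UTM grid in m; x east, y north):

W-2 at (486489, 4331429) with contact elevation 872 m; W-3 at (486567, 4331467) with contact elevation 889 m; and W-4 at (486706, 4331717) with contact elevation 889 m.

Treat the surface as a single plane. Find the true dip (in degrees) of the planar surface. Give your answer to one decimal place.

Two edge vectors: W-2→W-3 = (78, 38, 17), W-2→W-4 = (217, 288, 17).
Normal n = (W-2→W-3) × (W-2→W-4) = (-4250, 2363, 14218).
So ∂z/∂x = −n_x/n_z = 0.29892 and ∂z/∂y = −n_y/n_z = −0.16620.
Gradient magnitude |∇z| = √(a² + b²) = √(0.08935 + 0.02762) = 0.34201.
True dip = arctan(0.34201) = 18.9°, dipping toward WNW (azimuth ≈ 299°).

18.9°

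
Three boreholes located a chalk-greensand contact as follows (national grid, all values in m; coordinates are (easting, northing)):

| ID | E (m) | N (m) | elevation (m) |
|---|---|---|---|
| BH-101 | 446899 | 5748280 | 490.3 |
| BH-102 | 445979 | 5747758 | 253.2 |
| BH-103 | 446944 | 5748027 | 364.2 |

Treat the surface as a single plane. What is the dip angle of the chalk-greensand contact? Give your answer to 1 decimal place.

26.3°

Two edge vectors: BH-101→BH-102 = (-920, -522, -237.1), BH-101→BH-103 = (45, -253, -126.1).
Normal n = (BH-101→BH-102) × (BH-101→BH-103) = (5837.9, -126681.5, 256250).
So ∂z/∂E = −n_x/n_z = −0.02278 and ∂z/∂N = −n_y/n_z = 0.49437.
Gradient magnitude |∇z| = √(a² + b²) = √(0.00052 + 0.24440) = 0.49489.
True dip = arctan(0.49489) = 26.3°, dipping toward S (azimuth ≈ 177°).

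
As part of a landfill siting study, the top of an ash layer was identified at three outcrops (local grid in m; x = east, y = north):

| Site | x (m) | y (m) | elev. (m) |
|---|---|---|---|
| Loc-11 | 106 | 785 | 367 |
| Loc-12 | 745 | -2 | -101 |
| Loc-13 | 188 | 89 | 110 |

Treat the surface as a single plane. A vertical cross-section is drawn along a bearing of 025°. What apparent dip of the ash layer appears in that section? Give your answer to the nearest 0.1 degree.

Let the plane be z = a·x + b·y + c.
Loc-12−Loc-11: 639a − 787b = −468;  Loc-13−Loc-11: 82a − 696b = −257.
Solving gives a = −0.32474, b = 0.33099.
Unit vector along 025° is (sin 25°, cos 25°) = (0.4226, 0.9063).
Slope in that direction = a·(0.4226) + b·(0.9063) = 0.16274.
Apparent dip = arctan|0.16274| = 9.2° (true dip is 24.9°, so apparent ≤ true as expected).

9.2°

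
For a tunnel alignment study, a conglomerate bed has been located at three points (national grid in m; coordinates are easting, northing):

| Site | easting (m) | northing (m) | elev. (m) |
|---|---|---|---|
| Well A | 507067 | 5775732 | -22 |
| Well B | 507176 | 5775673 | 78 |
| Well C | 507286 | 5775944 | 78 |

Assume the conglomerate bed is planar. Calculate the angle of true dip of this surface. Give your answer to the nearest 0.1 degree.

Let the plane be z = a·easting + b·northing + c.
Well B−Well A: 109a − 59b = 100;  Well C−Well A: 219a + 212b = 100.
Solving gives a = 0.75217, b = −0.30531.
Gradient magnitude |∇z| = √(a² + b²) = √(0.56576 + 0.09321) = 0.81177.
True dip = arctan(0.81177) = 39.1°, dipping toward WNW (azimuth ≈ 292°).

39.1°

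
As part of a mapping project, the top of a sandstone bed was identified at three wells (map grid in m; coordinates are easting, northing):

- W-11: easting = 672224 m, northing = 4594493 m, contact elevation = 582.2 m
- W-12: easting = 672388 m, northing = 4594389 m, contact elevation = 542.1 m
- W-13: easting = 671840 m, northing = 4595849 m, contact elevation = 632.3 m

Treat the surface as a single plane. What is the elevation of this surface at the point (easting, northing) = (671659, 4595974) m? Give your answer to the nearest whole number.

Let the plane be z = a·easting + b·northing + c.
W-12−W-11: 164a − 104b = −40.1;  W-13−W-11: −384a + 1356b = 50.1.
Solving gives a = −0.26947514, b = −0.03936464.
Then c = 582.2 − a·672224 − b·4594493 = 362590.42.
At (671659, 4595974): z = −180995.4 − 180918.9 + 362590.42 = 676.2 m.

676 m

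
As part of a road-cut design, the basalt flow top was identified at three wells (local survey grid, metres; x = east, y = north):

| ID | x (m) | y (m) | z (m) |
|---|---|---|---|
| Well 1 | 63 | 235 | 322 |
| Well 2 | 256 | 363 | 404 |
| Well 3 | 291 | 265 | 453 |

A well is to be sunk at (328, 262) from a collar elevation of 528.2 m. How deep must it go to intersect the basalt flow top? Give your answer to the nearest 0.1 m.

Two edge vectors: Well 1→Well 2 = (193, 128, 82), Well 1→Well 3 = (228, 30, 131).
Normal n = (Well 1→Well 2) × (Well 1→Well 3) = (14308, -6587, -23394).
So ∂z/∂x = −n_x/n_z = 0.61161 and ∂z/∂y = −n_y/n_z = −0.28157.
Intercept c from Well 1: 322 − 38.53 + 66.17 = 349.64.
At (328, 262): z_contact = 200.61 − 73.77 + 349.64 = 476.47 m.
Depth below ground = 528.2 − 476.47 = 51.7 m.

51.7 m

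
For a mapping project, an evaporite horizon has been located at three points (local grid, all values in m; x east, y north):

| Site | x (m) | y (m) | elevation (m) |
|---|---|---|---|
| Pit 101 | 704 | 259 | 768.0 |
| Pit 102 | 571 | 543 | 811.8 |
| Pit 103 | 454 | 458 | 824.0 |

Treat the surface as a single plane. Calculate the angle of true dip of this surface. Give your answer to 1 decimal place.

Two edge vectors: Pit 101→Pit 102 = (-133, 284, 43.8), Pit 101→Pit 103 = (-250, 199, 56).
Normal n = (Pit 101→Pit 102) × (Pit 101→Pit 103) = (7187.8, -3502, 44533).
So ∂z/∂x = −n_x/n_z = −0.16140 and ∂z/∂y = −n_y/n_z = 0.07864.
Gradient magnitude |∇z| = √(a² + b²) = √(0.02605 + 0.00618) = 0.17954.
True dip = arctan(0.17954) = 10.2°, dipping toward ESE (azimuth ≈ 116°).

10.2°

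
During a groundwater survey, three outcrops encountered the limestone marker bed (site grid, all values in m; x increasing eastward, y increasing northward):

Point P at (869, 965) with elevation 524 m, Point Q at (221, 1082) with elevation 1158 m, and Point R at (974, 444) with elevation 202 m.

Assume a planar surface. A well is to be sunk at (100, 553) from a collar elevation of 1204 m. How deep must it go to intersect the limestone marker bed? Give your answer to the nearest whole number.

Let the plane be z = a·x + b·y + c.
Point Q−Point P: −648a + 117b = 634;  Point R−Point P: 105a − 521b = −322.
Solving gives a = −0.89954, b = 0.43675.
Then c = 524 − a·869 − b·965 = 884.23.
At (100, 553): z_contact = −90.0 + 241.5 + 884.23 = 1035.8 m.
Depth below ground = 1204 − 1035.8 = 168 m.

168 m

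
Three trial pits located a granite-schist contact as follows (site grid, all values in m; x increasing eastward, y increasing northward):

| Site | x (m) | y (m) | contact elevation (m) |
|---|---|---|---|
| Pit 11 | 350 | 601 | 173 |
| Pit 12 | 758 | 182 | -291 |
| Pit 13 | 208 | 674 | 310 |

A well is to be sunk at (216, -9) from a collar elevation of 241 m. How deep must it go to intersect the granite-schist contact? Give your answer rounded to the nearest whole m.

167 m

Two edge vectors: Pit 11→Pit 12 = (408, -419, -464), Pit 11→Pit 13 = (-142, 73, 137).
Normal n = (Pit 11→Pit 12) × (Pit 11→Pit 13) = (-23531, 9992, -29714).
So ∂z/∂x = −n_x/n_z = −0.79192 and ∂z/∂y = −n_y/n_z = 0.33627.
Intercept c from Pit 11: 173 + 277.17 − 202.10 = 248.07.
At (216, -9): z_contact = −171.1 − 3.0 + 248.07 = 74.0 m.
Depth below ground = 241 − 74.0 = 167 m.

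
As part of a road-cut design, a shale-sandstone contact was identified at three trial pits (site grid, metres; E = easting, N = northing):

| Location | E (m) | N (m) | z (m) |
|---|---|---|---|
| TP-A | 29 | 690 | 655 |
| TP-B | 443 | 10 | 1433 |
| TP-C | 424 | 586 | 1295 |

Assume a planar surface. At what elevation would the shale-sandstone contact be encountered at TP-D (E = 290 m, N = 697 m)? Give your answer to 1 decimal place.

Let the plane be z = a·E + b·N + c.
TP-B−TP-A: 414a − 680b = 778;  TP-C−TP-A: 395a − 104b = 640.
Solving gives a = 1.57082, b = −0.18777.
Then c = 655 − a·29 − b·690 = 739.01.
At (290, 697): z = 455.5 − 130.9 + 739.01 = 1063.7 m.

1063.7 m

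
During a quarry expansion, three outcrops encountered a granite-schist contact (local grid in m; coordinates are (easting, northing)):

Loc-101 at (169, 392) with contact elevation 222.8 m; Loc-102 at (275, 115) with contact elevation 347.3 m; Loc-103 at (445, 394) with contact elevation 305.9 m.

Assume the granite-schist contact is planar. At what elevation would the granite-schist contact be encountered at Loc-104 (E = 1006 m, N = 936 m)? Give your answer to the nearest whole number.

Let the plane be z = a·E + b·N + c.
Loc-102−Loc-101: 106a − 277b = 124.5;  Loc-103−Loc-101: 276a + 2b = 83.1.
Solving gives a = 0.30350, b = −0.33332.
Then c = 222.8 − a·169 − b·392 = 302.17.
At (1006, 936): z = 305.3 − 312.0 + 302.17 = 295.5 m.

296 m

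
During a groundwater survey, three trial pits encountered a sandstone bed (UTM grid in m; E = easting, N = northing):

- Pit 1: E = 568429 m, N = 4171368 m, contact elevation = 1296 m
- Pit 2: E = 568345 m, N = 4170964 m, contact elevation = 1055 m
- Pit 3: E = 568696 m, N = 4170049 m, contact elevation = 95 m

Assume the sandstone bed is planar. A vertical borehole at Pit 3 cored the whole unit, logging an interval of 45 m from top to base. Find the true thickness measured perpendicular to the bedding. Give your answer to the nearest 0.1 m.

30.6 m

Two edge vectors: Pit 1→Pit 2 = (-84, -404, -241), Pit 1→Pit 3 = (267, -1319, -1201).
Normal n = (Pit 1→Pit 2) × (Pit 1→Pit 3) = (167325, -165231, 218664).
So ∂z/∂E = −n_x/n_z = −0.76522 and ∂z/∂N = −n_y/n_z = 0.75564.
|∇z| = √(a²+b²) = 1.07543, so dip δ = arctan(1.07543) = 47.08°.
True thickness = vertical thickness × cos δ = 45 × cos 47.08° = 30.6 m.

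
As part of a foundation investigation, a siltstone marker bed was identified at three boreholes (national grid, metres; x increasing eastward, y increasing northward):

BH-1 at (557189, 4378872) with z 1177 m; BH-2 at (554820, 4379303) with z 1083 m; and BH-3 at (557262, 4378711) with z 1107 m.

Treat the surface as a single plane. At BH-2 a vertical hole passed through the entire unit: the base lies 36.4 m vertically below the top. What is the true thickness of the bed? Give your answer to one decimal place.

Two edge vectors: BH-1→BH-2 = (-2369, 431, -94), BH-1→BH-3 = (73, -161, -70).
Normal n = (BH-1→BH-2) × (BH-1→BH-3) = (-45304, -172692, 349946).
So ∂z/∂x = −n_x/n_z = 0.12946 and ∂z/∂y = −n_y/n_z = 0.49348.
|∇z| = √(a²+b²) = 0.51018, so dip δ = arctan(0.51018) = 27.03°.
True thickness = vertical thickness × cos δ = 36.4 × cos 27.03° = 32.4 m.

32.4 m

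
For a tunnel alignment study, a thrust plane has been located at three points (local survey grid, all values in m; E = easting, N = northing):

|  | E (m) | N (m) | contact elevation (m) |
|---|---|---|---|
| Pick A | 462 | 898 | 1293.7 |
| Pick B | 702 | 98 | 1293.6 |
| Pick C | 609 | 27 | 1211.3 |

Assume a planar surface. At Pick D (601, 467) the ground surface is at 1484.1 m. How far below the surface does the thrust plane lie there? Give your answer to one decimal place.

183.5 m

Let the plane be z = a·E + b·N + c.
Pick B−Pick A: 240a − 800b = −0.1;  Pick C−Pick A: 147a − 871b = −82.4.
Solving gives a = 0.71996, b = 0.21611.
Then c = 1293.7 − a·462 − b·898 = 767.01.
At (601, 467): z_contact = 432.69 + 100.92 + 767.01 = 1300.63 m.
Depth below ground = 1484.1 − 1300.63 = 183.5 m.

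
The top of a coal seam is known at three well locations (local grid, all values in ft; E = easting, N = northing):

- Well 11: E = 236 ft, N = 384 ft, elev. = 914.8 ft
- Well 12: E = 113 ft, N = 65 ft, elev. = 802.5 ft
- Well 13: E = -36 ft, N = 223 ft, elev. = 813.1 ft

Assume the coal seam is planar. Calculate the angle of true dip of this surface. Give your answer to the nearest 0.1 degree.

19.0°

Two edge vectors: Well 11→Well 12 = (-123, -319, -112.3), Well 11→Well 13 = (-272, -161, -101.7).
Normal n = (Well 11→Well 12) × (Well 11→Well 13) = (14362, 18036.5, -66965).
So ∂z/∂E = −n_x/n_z = 0.21447 and ∂z/∂N = −n_y/n_z = 0.26934.
Gradient magnitude |∇z| = √(a² + b²) = √(0.04600 + 0.07255) = 0.34430.
True dip = arctan(0.34430) = 19.0°, dipping toward SW (azimuth ≈ 219°).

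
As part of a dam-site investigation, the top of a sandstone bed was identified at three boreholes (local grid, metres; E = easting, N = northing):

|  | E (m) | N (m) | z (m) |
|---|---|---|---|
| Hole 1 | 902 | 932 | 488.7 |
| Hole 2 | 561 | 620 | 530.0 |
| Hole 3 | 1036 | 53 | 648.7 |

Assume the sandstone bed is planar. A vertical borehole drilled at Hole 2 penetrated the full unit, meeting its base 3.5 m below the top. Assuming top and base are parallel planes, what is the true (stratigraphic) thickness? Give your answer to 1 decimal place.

3.4 m

Two edge vectors: Hole 1→Hole 2 = (-341, -312, 41.3), Hole 1→Hole 3 = (134, -879, 160).
Normal n = (Hole 1→Hole 2) × (Hole 1→Hole 3) = (-13617.3, 60094.2, 341547).
So ∂z/∂E = −n_x/n_z = 0.03987 and ∂z/∂N = −n_y/n_z = −0.17595.
|∇z| = √(a²+b²) = 0.18041, so dip δ = arctan(0.18041) = 10.23°.
True thickness = vertical thickness × cos δ = 3.5 × cos 10.23° = 3.4 m.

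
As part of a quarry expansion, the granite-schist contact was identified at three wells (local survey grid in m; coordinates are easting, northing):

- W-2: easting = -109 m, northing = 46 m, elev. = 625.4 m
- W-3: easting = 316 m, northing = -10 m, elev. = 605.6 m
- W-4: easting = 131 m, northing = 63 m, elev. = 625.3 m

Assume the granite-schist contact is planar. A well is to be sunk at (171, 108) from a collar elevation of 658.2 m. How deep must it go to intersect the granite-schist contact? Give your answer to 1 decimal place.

23.3 m

Let the plane be z = a·easting + b·northing + c.
W-3−W-2: 425a − 56b = −19.8;  W-4−W-2: 240a + 17b = −0.1.
Solving gives a = −0.01656, b = 0.22790.
Then c = 625.4 − a·-109 − b·46 = 613.11.
At (171, 108): z_contact = −2.83 + 24.61 + 613.11 = 634.89 m.
Depth below ground = 658.2 − 634.89 = 23.3 m.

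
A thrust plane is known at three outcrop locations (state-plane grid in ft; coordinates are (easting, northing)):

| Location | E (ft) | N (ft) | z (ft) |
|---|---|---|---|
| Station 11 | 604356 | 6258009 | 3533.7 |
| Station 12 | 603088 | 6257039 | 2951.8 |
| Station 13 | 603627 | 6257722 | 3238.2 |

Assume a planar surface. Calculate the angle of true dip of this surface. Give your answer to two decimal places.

20.67°

Let the plane be z = a·E + b·N + c.
Station 12−Station 11: −1268a − 970b = −581.9;  Station 13−Station 11: −729a − 287b = −295.5.
Solving gives a = 0.34856, b = 0.14426.
Gradient magnitude |∇z| = √(a² + b²) = √(0.12149 + 0.02081) = 0.37723.
True dip = arctan(0.37723) = 20.67°, dipping toward WSW (azimuth ≈ 248°).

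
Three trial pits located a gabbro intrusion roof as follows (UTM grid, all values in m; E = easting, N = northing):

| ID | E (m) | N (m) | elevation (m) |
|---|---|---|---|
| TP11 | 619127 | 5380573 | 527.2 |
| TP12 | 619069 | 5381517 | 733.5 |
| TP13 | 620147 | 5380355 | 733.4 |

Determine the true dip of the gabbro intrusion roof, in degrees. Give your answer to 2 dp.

Let the plane be z = a·E + b·N + c.
TP12−TP11: −58a + 944b = 206.3;  TP13−TP11: 1020a − 218b = 206.2.
Solving gives a = 0.25218, b = 0.23403.
Gradient magnitude |∇z| = √(a² + b²) = √(0.06359 + 0.05477) = 0.34404.
True dip = arctan(0.34404) = 18.99°, dipping toward SW (azimuth ≈ 227°).

18.99°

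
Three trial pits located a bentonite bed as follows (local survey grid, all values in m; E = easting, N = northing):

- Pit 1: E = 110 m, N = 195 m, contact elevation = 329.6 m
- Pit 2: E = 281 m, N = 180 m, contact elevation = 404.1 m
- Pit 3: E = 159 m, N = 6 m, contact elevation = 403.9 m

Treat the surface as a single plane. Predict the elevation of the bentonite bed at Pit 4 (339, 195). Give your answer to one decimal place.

423.6 m

Two edge vectors: Pit 1→Pit 2 = (171, -15, 74.5), Pit 1→Pit 3 = (49, -189, 74.3).
Normal n = (Pit 1→Pit 2) × (Pit 1→Pit 3) = (12966, -9054.8, -31584).
So ∂z/∂E = −n_x/n_z = 0.41052 and ∂z/∂N = −n_y/n_z = −0.28669.
Intercept c from Pit 1: 329.6 − 45.16 + 55.90 = 340.35.
At (339, 195): z = 139.2 − 55.9 + 340.35 = 423.6 m.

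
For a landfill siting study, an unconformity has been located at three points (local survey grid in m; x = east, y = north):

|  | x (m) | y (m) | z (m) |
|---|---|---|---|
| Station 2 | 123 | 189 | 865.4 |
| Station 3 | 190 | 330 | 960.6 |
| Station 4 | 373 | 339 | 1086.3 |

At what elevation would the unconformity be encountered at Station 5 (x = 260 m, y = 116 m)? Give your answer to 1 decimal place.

931.0 m

Let the plane be z = a·x + b·y + c.
Station 3−Station 2: 67a + 141b = 95.2;  Station 4−Station 2: 250a + 150b = 220.9.
Solving gives a = 0.66932, b = 0.35713.
Then c = 865.4 − a·123 − b·189 = 715.58.
At (260, 116): z = 174.0 + 41.4 + 715.58 = 931.0 m.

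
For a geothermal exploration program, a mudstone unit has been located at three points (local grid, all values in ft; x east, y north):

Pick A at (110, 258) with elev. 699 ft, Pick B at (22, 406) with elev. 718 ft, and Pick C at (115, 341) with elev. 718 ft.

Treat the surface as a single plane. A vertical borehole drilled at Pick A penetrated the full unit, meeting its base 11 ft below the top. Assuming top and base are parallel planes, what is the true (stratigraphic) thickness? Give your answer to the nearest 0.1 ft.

Two edge vectors: Pick A→Pick B = (-88, 148, 19), Pick A→Pick C = (5, 83, 19).
Normal n = (Pick A→Pick B) × (Pick A→Pick C) = (1235, 1767, -8044).
So ∂z/∂x = −n_x/n_z = 0.15353 and ∂z/∂y = −n_y/n_z = 0.21967.
|∇z| = √(a²+b²) = 0.26800, so dip δ = arctan(0.26800) = 15.00°.
True thickness = vertical thickness × cos δ = 11 × cos 15.00° = 10.6 ft.

10.6 ft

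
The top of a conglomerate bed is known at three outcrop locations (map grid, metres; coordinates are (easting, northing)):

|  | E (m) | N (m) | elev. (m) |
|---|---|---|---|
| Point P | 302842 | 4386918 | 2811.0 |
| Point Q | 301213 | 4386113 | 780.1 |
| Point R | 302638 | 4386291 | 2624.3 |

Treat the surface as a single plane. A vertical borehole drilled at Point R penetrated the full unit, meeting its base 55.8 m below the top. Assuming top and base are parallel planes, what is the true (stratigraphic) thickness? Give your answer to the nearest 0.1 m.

33.8 m

Two edge vectors: Point P→Point Q = (-1629, -805, -2030.9), Point P→Point R = (-204, -627, -186.7).
Normal n = (Point P→Point Q) × (Point P→Point R) = (-1123080.8, 110169.3, 857163).
So ∂z/∂E = −n_x/n_z = 1.31023 and ∂z/∂N = −n_y/n_z = −0.12853.
|∇z| = √(a²+b²) = 1.31652, so dip δ = arctan(1.31652) = 52.78°.
True thickness = vertical thickness × cos δ = 55.8 × cos 52.78° = 33.8 m.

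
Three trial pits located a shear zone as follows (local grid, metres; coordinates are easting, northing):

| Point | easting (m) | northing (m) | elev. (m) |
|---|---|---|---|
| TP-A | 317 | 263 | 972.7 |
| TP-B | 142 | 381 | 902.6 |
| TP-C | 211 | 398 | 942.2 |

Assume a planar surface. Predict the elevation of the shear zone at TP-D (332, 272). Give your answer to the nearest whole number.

Let the plane be z = a·easting + b·northing + c.
TP-B−TP-A: −175a + 118b = −70.1;  TP-C−TP-A: −106a + 135b = −30.5.
Solving gives a = 0.52753, b = 0.18828.
Then c = 972.7 − a·317 − b·263 = 755.96.
At (332, 272): z = 175.1 + 51.2 + 755.96 = 982.3 m.

982 m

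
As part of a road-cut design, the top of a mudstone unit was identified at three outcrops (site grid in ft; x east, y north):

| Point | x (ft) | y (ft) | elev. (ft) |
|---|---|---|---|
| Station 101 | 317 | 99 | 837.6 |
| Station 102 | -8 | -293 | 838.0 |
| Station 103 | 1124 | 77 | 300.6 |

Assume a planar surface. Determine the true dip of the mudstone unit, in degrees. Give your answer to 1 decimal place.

40.2°

Two edge vectors: Station 101→Station 102 = (-325, -392, 0.4), Station 101→Station 103 = (807, -22, -537).
Normal n = (Station 101→Station 102) × (Station 101→Station 103) = (210512.8, -174202.2, 323494).
So ∂z/∂x = −n_x/n_z = −0.65075 and ∂z/∂y = −n_y/n_z = 0.53850.
Gradient magnitude |∇z| = √(a² + b²) = √(0.42347 + 0.28998) = 0.84466.
True dip = arctan(0.84466) = 40.2°, dipping toward SE (azimuth ≈ 130°).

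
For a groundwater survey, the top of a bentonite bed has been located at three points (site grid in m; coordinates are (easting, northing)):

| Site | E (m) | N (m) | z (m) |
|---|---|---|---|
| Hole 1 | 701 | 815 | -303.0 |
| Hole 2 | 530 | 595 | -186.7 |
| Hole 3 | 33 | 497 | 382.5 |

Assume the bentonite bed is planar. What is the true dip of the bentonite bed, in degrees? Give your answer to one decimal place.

Two edge vectors: Hole 1→Hole 2 = (-171, -220, 116.3), Hole 1→Hole 3 = (-668, -318, 685.5).
Normal n = (Hole 1→Hole 2) × (Hole 1→Hole 3) = (-113826.6, 39532.1, -92582).
So ∂z/∂E = −n_x/n_z = −1.22947 and ∂z/∂N = −n_y/n_z = 0.42700.
Gradient magnitude |∇z| = √(a² + b²) = √(1.51159 + 0.18233) = 1.30151.
True dip = arctan(1.30151) = 52.5°, dipping toward ESE (azimuth ≈ 109°).

52.5°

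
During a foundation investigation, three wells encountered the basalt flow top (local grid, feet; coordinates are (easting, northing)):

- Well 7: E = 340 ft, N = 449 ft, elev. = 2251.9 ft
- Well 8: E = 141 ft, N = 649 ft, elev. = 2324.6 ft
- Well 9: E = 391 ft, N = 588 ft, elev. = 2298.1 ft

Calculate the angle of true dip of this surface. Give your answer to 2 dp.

18.86°

Let the plane be z = a·E + b·N + c.
Well 8−Well 7: −199a + 200b = 72.7;  Well 9−Well 7: 51a + 139b = 46.2.
Solving gives a = −0.02285, b = 0.34076.
Gradient magnitude |∇z| = √(a² + b²) = √(0.00052 + 0.11612) = 0.34153.
True dip = arctan(0.34153) = 18.86°, dipping toward S (azimuth ≈ 176°).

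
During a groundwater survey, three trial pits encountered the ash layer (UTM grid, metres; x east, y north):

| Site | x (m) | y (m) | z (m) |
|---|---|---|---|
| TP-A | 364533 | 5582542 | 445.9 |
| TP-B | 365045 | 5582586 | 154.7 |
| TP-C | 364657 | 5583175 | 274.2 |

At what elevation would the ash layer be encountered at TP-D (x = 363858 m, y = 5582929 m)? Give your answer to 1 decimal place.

Two edge vectors: TP-A→TP-B = (512, 44, -291.2), TP-A→TP-C = (124, 633, -171.7).
Normal n = (TP-A→TP-B) × (TP-A→TP-C) = (176774.8, 51801.6, 318640).
So ∂z/∂x = −n_x/n_z = −0.554779061 and ∂z/∂y = −n_y/n_z = −0.162570926.
Intercept c from TP-A: 445.9 + 202235.28 + 907559.02 = 1110240.20.
At (363858, 5582929): z = −201860.8 − 907621.9 + 1110240.20 = 757.5 m.

757.5 m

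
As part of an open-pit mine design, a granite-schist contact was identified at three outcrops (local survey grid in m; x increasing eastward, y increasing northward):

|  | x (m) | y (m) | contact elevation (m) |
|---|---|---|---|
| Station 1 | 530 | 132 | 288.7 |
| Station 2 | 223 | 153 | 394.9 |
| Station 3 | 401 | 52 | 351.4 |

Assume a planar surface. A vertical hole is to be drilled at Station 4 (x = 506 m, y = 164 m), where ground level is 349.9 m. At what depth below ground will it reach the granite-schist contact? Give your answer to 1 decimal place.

59.1 m

Two edge vectors: Station 1→Station 2 = (-307, 21, 106.2), Station 1→Station 3 = (-129, -80, 62.7).
Normal n = (Station 1→Station 2) × (Station 1→Station 3) = (9812.7, 5549.1, 27269).
So ∂z/∂x = −n_x/n_z = −0.35985 and ∂z/∂y = −n_y/n_z = −0.20349.
Intercept c from Station 1: 288.7 + 190.72 + 26.86 = 506.28.
At (506, 164): z_contact = −182.08 − 33.37 + 506.28 = 290.82 m.
Depth below ground = 349.9 − 290.82 = 59.1 m.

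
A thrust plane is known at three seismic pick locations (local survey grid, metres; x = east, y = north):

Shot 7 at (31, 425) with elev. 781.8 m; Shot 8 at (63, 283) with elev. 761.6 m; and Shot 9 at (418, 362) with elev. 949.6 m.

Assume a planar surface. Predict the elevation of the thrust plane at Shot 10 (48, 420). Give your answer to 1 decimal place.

Let the plane be z = a·x + b·y + c.
Shot 8−Shot 7: 32a − 142b = −20.2;  Shot 9−Shot 7: 387a − 63b = 167.8.
Solving gives a = 0.47414, b = 0.24910.
Then c = 781.8 − a·31 − b·425 = 661.23.
At (48, 420): z = 22.8 + 104.6 + 661.23 = 788.6 m.

788.6 m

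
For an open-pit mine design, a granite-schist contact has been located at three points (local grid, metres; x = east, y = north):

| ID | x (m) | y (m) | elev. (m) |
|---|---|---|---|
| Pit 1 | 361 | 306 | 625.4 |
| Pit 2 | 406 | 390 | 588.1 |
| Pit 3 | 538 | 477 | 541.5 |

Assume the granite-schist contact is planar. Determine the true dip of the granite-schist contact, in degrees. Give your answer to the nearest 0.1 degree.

22.0°

Let the plane be z = a·x + b·y + c.
Pit 2−Pit 1: 45a + 84b = −37.3;  Pit 3−Pit 1: 177a + 171b = −83.9.
Solving gives a = −0.09331, b = −0.39406.
Gradient magnitude |∇z| = √(a² + b²) = √(0.00871 + 0.15528) = 0.40496.
True dip = arctan(0.40496) = 22.0°, dipping toward NNE (azimuth ≈ 013°).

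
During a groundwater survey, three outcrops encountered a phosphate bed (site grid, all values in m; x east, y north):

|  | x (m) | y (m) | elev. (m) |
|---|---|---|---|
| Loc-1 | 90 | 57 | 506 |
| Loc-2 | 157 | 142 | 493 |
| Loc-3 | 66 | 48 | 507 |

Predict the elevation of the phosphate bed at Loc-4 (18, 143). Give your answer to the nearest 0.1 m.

Two edge vectors: Loc-1→Loc-2 = (67, 85, -13), Loc-1→Loc-3 = (-24, -9, 1).
Normal n = (Loc-1→Loc-2) × (Loc-1→Loc-3) = (-32, 245, 1437).
So ∂z/∂x = −n_x/n_z = 0.02227 and ∂z/∂y = −n_y/n_z = −0.17049.
Intercept c from Loc-1: 506 − 2.00 + 9.72 = 513.71.
At (18, 143): z = 0.4 − 24.4 + 513.71 = 489.7 m.

489.7 m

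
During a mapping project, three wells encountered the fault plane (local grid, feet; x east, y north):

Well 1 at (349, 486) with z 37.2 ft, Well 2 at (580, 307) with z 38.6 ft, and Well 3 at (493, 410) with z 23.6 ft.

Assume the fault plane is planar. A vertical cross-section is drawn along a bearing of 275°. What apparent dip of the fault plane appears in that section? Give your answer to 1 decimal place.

15.2°

Let the plane be z = a·x + b·y + c.
Well 2−Well 1: 231a − 179b = 1.4;  Well 3−Well 1: 144a − 76b = −13.6.
Solving gives a = −0.30910, b = −0.40672.
Unit vector along 275° is (sin 275°, cos 275°) = (-0.9962, 0.0872).
Slope in that direction = a·(-0.9962) + b·(0.0872) = 0.27248.
Apparent dip = arctan|0.27248| = 15.2° (true dip is 27.1°, so apparent ≤ true as expected).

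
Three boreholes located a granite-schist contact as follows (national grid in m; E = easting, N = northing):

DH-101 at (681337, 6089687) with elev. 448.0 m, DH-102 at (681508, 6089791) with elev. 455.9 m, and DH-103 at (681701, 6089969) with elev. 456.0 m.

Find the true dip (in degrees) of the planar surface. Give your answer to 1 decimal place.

11.2°

Let the plane be z = a·E + b·N + c.
DH-102−DH-101: 171a + 104b = 7.9;  DH-103−DH-101: 364a + 282b = 8.
Solving gives a = 0.13465, b = −0.14544.
Gradient magnitude |∇z| = √(a² + b²) = √(0.01813 + 0.02115) = 0.19820.
True dip = arctan(0.19820) = 11.2°, dipping toward NW (azimuth ≈ 317°).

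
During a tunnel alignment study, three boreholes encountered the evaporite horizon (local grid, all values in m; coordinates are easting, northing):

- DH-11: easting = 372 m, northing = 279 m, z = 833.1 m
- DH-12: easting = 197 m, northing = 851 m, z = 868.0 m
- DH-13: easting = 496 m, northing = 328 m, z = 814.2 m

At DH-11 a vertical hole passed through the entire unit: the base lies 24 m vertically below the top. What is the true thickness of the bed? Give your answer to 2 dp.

Two edge vectors: DH-11→DH-12 = (-175, 572, 34.9), DH-11→DH-13 = (124, 49, -18.9).
Normal n = (DH-11→DH-12) × (DH-11→DH-13) = (-12520.9, 1020.1, -79503).
So ∂z/∂easting = −n_x/n_z = −0.15749 and ∂z/∂northing = −n_y/n_z = 0.01283.
|∇z| = √(a²+b²) = 0.15801, so dip δ = arctan(0.15801) = 8.98°.
True thickness = vertical thickness × cos δ = 24 × cos 8.98° = 23.71 m.

23.71 m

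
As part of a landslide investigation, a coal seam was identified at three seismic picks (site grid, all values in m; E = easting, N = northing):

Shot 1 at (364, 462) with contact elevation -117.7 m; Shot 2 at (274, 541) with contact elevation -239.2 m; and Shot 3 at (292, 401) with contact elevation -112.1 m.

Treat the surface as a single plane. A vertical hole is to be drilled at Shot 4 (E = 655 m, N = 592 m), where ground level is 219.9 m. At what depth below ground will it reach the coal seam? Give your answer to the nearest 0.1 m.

263.8 m

Let the plane be z = a·E + b·N + c.
Shot 2−Shot 1: −90a + 79b = −121.5;  Shot 3−Shot 1: −72a − 61b = 5.6.
Solving gives a = 0.62347, b = −0.82770.
Then c = -117.7 − a·364 − b·462 = 37.75.
At (655, 592): z_contact = 408.37 − 490.00 + 37.75 = -43.87 m.
Depth below ground = 219.9 − (-43.87) = 263.8 m.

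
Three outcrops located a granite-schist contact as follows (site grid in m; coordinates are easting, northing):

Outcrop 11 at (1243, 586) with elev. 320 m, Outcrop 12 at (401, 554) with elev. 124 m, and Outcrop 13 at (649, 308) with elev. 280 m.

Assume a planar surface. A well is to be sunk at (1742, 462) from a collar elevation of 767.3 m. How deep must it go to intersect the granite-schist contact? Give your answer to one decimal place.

Let the plane be z = a·easting + b·northing + c.
Outcrop 12−Outcrop 11: −842a − 32b = −196;  Outcrop 13−Outcrop 11: −594a − 278b = −40.
Solving gives a = 0.247401, b = −0.384734.
Then c = 320 − a·1243 − b·586 = 237.93.
At (1742, 462): z_contact = 430.97 − 177.75 + 237.93 = 491.16 m.
Depth below ground = 767.3 − 491.16 = 276.1 m.

276.1 m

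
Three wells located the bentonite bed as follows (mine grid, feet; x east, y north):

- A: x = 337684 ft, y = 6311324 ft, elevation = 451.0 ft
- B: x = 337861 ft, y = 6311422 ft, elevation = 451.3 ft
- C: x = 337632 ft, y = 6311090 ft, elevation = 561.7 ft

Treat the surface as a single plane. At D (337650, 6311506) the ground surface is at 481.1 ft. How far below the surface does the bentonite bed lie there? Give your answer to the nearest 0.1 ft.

Two edge vectors: A→B = (177, 98, 0.3), A→C = (-52, -234, 110.7).
Normal n = (A→B) × (A→C) = (10918.8, -19609.5, -36322).
So ∂z/∂x = −n_x/n_z = 0.300611200 and ∂z/∂y = −n_y/n_z = −0.539879412.
Intercept c from A: 451 − 101511.59 + 3407353.89 = 3306293.30.
At (337650, 6311506): z_contact = 101501.37 − 3407452.15 + 3306293.30 = 342.52 ft.
Depth below ground = 481.1 − 342.52 = 138.6 ft.

138.6 ft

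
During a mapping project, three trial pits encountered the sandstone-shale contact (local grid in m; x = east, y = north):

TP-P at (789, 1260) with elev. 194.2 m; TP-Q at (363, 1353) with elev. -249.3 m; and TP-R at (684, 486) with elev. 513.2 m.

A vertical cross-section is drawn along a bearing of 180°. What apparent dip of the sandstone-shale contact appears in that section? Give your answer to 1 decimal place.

28.3°

Two edge vectors: TP-P→TP-Q = (-426, 93, -443.5), TP-P→TP-R = (-105, -774, 319).
Normal n = (TP-P→TP-Q) × (TP-P→TP-R) = (-313602, 182461.5, 339489).
So ∂z/∂x = −n_x/n_z = 0.92375 and ∂z/∂y = −n_y/n_z = −0.53746.
Unit vector along 180° is (sin 180°, cos 180°) = (0.0000, -1.0000).
Slope in that direction = a·(0.0000) + b·(-1.0000) = 0.53746.
Apparent dip = arctan|0.53746| = 28.3° (true dip is 46.9°, so apparent ≤ true as expected).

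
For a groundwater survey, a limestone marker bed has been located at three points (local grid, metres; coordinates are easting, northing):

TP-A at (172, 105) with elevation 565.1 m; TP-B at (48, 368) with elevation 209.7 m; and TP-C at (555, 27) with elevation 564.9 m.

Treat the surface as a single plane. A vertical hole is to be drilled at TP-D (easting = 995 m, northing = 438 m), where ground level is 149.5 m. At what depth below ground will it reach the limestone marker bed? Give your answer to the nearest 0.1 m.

333.3 m

Two edge vectors: TP-A→TP-B = (-124, 263, -355.4), TP-A→TP-C = (383, -78, -0.2).
Normal n = (TP-A→TP-B) × (TP-A→TP-C) = (-27773.8, -136143, -91057).
So ∂z/∂easting = −n_x/n_z = −0.30502 and ∂z/∂northing = −n_y/n_z = −1.49514.
Intercept c from TP-A: 565.1 + 52.46 + 156.99 = 774.55.
At (995, 438): z_contact = −303.49 − 654.87 + 774.55 = -183.81 m.
Depth below ground = 149.5 − (-183.81) = 333.3 m.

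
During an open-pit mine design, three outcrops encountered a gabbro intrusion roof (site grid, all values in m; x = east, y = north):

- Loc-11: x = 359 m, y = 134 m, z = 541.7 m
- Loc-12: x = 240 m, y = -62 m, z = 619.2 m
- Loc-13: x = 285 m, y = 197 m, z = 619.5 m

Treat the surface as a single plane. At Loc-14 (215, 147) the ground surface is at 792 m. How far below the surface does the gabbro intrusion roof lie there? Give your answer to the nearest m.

Two edge vectors: Loc-11→Loc-12 = (-119, -196, 77.5), Loc-11→Loc-13 = (-74, 63, 77.8).
Normal n = (Loc-11→Loc-12) × (Loc-11→Loc-13) = (-20131.3, 3523.2, -22001).
So ∂z/∂x = −n_x/n_z = −0.91502 and ∂z/∂y = −n_y/n_z = 0.16014.
Intercept c from Loc-11: 541.7 + 328.49 − 21.46 = 848.73.
At (215, 147): z_contact = −196.7 + 23.5 + 848.73 = 675.5 m.
Depth below ground = 792 − 675.5 = 116 m.

116 m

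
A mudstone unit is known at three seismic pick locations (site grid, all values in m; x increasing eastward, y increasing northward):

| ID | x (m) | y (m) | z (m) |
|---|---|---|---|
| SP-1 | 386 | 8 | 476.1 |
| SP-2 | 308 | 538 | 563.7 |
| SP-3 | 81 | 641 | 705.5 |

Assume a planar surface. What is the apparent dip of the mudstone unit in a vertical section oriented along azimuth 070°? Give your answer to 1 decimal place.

Two edge vectors: SP-1→SP-2 = (-78, 530, 87.6), SP-1→SP-3 = (-305, 633, 229.4).
Normal n = (SP-1→SP-2) × (SP-1→SP-3) = (66131.2, -8824.8, 112276).
So ∂z/∂x = −n_x/n_z = −0.58901 and ∂z/∂y = −n_y/n_z = 0.07860.
Unit vector along 070° is (sin 70°, cos 70°) = (0.9397, 0.3420).
Slope in that direction = a·(0.9397) + b·(0.3420) = −0.52660.
Apparent dip = arctan|0.52660| = 27.8° (true dip is 30.7°, so apparent ≤ true as expected).

27.8°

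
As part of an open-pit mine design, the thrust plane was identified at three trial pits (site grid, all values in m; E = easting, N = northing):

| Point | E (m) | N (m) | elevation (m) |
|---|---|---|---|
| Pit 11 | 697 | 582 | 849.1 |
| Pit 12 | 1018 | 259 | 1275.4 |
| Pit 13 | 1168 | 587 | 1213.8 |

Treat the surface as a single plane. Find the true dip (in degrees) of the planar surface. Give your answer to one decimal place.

43.6°

Let the plane be z = a·E + b·N + c.
Pit 12−Pit 11: 321a − 323b = 426.3;  Pit 13−Pit 11: 471a + 5b = 364.7.
Solving gives a = 0.78009, b = −0.54455.
Gradient magnitude |∇z| = √(a² + b²) = √(0.60854 + 0.29654) = 0.95136.
True dip = arctan(0.95136) = 43.6°, dipping toward NW (azimuth ≈ 305°).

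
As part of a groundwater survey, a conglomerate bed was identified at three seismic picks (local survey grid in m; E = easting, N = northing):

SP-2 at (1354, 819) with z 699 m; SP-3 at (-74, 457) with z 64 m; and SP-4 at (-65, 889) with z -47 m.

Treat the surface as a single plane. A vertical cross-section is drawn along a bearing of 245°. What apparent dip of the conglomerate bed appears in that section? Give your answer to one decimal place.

Two edge vectors: SP-2→SP-3 = (-1428, -362, -635), SP-2→SP-4 = (-1419, 70, -746).
Normal n = (SP-2→SP-3) × (SP-2→SP-4) = (314502, -164223, -613638).
So ∂z/∂E = −n_x/n_z = 0.51252 and ∂z/∂N = −n_y/n_z = −0.26762.
Unit vector along 245° is (sin 245°, cos 245°) = (-0.9063, -0.4226).
Slope in that direction = a·(-0.9063) + b·(-0.4226) = −0.35140.
Apparent dip = arctan|0.35140| = 19.4° (true dip is 30.0°, so apparent ≤ true as expected).

19.4°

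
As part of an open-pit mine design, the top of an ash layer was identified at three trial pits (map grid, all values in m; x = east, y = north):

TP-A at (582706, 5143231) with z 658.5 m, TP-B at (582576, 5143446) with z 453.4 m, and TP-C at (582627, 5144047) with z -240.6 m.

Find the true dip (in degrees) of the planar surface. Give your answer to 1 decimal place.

49.4°

Two edge vectors: TP-A→TP-B = (-130, 215, -205.1), TP-A→TP-C = (-79, 816, -899.1).
Normal n = (TP-A→TP-B) × (TP-A→TP-C) = (-25944.9, -100680.1, -89095).
So ∂z/∂x = −n_x/n_z = −0.29120 and ∂z/∂y = −n_y/n_z = −1.13003.
Gradient magnitude |∇z| = √(a² + b²) = √(0.08480 + 1.27697) = 1.16695.
True dip = arctan(1.16695) = 49.4°, dipping toward NNE (azimuth ≈ 014°).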